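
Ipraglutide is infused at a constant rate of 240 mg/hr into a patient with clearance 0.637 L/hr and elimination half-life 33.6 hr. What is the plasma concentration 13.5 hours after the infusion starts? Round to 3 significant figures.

91.6 mg/L

Css = rate / CL = 240 / 0.637 = 376.8 mg/L
k = ln 2 / 33.6 = 0.02063 hr⁻¹
C(t) = Css (1 − e^(−kt)) = 376.8 × (1 − e^(−0.2785)) = 376.8 × 0.2431 ≈ 91.6 mg/L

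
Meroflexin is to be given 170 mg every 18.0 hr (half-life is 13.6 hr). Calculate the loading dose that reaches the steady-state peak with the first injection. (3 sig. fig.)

283 mg

k = ln 2 / 13.6 = 0.05097 hr⁻¹
Accumulation ratio R = 1 / (1 − e^(−kτ)) = 1 / (1 − e^(−0.05097×18.0)) = 1 / (1 − 0.3996) = 1.665
Loading dose = maintenance dose × R = 170 × 1.665 ≈ 283 mg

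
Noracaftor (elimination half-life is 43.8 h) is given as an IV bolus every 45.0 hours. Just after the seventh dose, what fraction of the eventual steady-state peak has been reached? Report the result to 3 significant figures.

k = ln 2 / 43.8 = 0.01583 h⁻¹
f_n = 1 − e^(−nkτ) = 1 − e^(−7 × 0.01583 × 45.0) = 1 − e^(−4.985) = 1 − 0.006840 ≈ 0.993

0.993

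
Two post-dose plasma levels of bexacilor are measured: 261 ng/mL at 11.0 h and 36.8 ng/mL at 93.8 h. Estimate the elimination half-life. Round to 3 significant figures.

29.3 hours

k = ln(C₁/C₂) / (t₂ − t₁) = ln(261/36.8) / (93.8 − 11.0)
  = 1.959 / 82.80 = 0.02366 h⁻¹
t½ = ln 2 / k = ln 2 / 0.02366 ≈ 29.3 hours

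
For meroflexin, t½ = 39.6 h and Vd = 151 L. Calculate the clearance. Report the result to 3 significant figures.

2.64 L/h

k = ln 2 / t½ = ln 2 / 39.6 = 0.01750 h⁻¹
CL = k · V = 0.01750 × 151 ≈ 2.64 L/h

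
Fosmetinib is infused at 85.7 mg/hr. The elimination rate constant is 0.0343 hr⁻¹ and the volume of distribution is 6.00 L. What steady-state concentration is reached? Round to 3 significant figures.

CL = k · V = 0.0343 × 6.00 = 0.2058 L/hr
Css = rate / CL = 85.7 / 0.2058 ≈ 416 µg/mL

416 µg/mL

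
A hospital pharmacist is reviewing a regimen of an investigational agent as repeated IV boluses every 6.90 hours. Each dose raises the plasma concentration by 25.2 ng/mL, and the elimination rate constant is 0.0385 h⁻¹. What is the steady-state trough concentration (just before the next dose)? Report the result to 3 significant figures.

82.8 ng/mL

Fraction remaining after one interval: e^(−kτ) = e^(−0.03850 × 6.90) = 0.7667
R = 1 / (1 − 0.7667) = 4.286
Css,max = 25.2 × 4.286 = 108.0 ng/mL
Css,min = Css,max × e^(−kτ) = 108.0 × 0.7667 ≈ 82.8 ng/mL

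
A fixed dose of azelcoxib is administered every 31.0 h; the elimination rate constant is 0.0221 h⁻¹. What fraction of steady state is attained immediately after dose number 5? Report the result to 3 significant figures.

0.967

f_n = 1 − e^(−nkτ) = 1 − e^(−5 × 0.02210 × 31.0) = 1 − e^(−3.426) = 1 − 0.03253 ≈ 0.967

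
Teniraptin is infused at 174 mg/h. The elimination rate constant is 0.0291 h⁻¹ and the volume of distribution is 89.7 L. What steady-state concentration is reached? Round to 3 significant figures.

66.7 µg/mL

CL = k · V = 0.0291 × 89.7 = 2.610 L/h
Css = rate / CL = 174 / 2.610 ≈ 66.7 µg/mL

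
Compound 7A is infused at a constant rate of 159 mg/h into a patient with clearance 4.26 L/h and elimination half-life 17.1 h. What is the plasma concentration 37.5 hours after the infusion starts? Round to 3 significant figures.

Css = rate / CL = 159 / 4.26 = 37.32 mg/L
k = ln 2 / 17.1 = 0.04053 h⁻¹
C(t) = Css (1 − e^(−kt)) = 37.32 × (1 − e^(−1.520)) = 37.32 × 0.7813 ≈ 29.2 mg/L

29.2 mg/L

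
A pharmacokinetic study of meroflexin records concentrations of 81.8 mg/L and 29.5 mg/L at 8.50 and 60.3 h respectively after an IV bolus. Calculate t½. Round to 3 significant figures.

35.2 hours

k = ln(C₁/C₂) / (t₂ − t₁) = ln(81.8/29.5) / (60.3 − 8.50)
  = 1.020 / 51.80 = 0.01969 h⁻¹
t½ = ln 2 / k = ln 2 / 0.01969 ≈ 35.2 hours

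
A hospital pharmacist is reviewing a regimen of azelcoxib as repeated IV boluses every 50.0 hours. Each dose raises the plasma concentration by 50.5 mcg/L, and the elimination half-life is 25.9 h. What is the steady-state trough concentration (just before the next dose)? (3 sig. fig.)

k = ln 2 / 25.9 = 0.02676 h⁻¹
Fraction remaining after one interval: e^(−kτ) = e^(−0.02676 × 50.0) = 0.2623
R = 1 / (1 − 0.2623) = 1.356
Css,max = 50.5 × 1.356 = 68.46 mcg/L
Css,min = Css,max × e^(−kτ) = 68.46 × 0.2623 ≈ 18.0 mcg/L

18.0 mcg/L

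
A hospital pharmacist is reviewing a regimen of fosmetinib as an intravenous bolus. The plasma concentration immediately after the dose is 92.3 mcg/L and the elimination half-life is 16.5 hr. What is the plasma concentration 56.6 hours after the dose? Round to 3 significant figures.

8.56 mcg/L

k = ln 2 / 16.5 = 0.04201 hr⁻¹
C(t) = C₀ e^(−kt) = 92.3 × e^(−0.04201 × 56.6) = 92.3 × e^(−2.378) = 92.3 × 0.09276 ≈ 8.56 mcg/L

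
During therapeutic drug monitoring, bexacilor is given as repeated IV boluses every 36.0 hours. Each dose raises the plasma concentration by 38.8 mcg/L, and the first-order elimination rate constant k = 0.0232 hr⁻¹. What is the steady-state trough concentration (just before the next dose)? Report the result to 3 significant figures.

29.7 mcg/L

Fraction remaining after one interval: e^(−kτ) = e^(−0.02320 × 36.0) = 0.4338
R = 1 / (1 − 0.4338) = 1.766
Css,max = 38.8 × 1.766 = 68.53 mcg/L
Css,min = Css,max × e^(−kτ) = 68.53 × 0.4338 ≈ 29.7 mcg/L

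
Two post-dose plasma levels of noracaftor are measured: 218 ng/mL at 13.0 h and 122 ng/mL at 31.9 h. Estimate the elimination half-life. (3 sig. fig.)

k = ln(C₁/C₂) / (t₂ − t₁) = ln(218/122) / (31.9 − 13.0)
  = 0.5805 / 18.90 = 0.03071 h⁻¹
t½ = ln 2 / k = ln 2 / 0.03071 ≈ 22.6 hours

22.6 hours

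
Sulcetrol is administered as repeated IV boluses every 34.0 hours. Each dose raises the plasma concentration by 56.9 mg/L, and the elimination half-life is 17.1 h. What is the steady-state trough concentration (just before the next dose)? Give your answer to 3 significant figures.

k = ln 2 / 17.1 = 0.04053 h⁻¹
Fraction remaining after one interval: e^(−kτ) = e^(−0.04053 × 34.0) = 0.2520
R = 1 / (1 − 0.2520) = 1.337
Css,max = 56.9 × 1.337 = 76.07 mg/L
Css,min = Css,max × e^(−kτ) = 76.07 × 0.2520 ≈ 19.2 mg/L

19.2 mg/L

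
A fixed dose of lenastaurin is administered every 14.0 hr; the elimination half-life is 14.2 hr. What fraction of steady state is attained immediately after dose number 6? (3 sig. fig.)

k = ln 2 / 14.2 = 0.04881 hr⁻¹
f_n = 1 − e^(−nkτ) = 1 − e^(−6 × 0.04881 × 14.0) = 1 − e^(−4.100) = 1 − 0.01657 ≈ 0.983

0.983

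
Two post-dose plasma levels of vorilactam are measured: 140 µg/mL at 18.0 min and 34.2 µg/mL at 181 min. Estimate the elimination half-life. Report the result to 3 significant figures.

80.2 minutes

k = ln(C₁/C₂) / (t₂ − t₁) = ln(140/34.2) / (181 − 18.0)
  = 1.409 / 163.0 = 0.008647 min⁻¹
t½ = ln 2 / k = ln 2 / 0.008647 ≈ 80.2 minutes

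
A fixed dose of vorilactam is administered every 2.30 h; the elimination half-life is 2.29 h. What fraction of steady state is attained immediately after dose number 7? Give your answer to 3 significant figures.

0.992

k = ln 2 / 2.29 = 0.3027 h⁻¹
f_n = 1 − e^(−nkτ) = 1 − e^(−7 × 0.3027 × 2.30) = 1 − e^(−4.873) = 1 − 0.007649 ≈ 0.992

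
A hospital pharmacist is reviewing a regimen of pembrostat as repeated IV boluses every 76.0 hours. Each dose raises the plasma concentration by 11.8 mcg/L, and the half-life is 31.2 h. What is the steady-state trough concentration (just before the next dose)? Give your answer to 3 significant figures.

k = ln 2 / 31.2 = 0.02222 h⁻¹
Fraction remaining after one interval: e^(−kτ) = e^(−0.02222 × 76.0) = 0.1848
R = 1 / (1 − 0.1848) = 1.227
Css,max = 11.8 × 1.227 = 14.48 mcg/L
Css,min = Css,max × e^(−kτ) = 14.48 × 0.1848 ≈ 2.68 mcg/L

2.68 mcg/L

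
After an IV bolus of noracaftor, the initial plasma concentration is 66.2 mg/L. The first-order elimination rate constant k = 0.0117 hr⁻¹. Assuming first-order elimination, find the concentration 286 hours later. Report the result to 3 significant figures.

C(t) = C₀ e^(−kt) = 66.2 × e^(−0.01170 × 286) = 66.2 × e^(−3.346) = 66.2 × 0.03522 ≈ 2.33 mg/L

2.33 mg/L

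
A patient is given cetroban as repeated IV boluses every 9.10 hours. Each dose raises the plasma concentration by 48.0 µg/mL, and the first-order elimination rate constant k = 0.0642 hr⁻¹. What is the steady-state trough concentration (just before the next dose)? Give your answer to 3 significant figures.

Fraction remaining after one interval: e^(−kτ) = e^(−0.06420 × 9.10) = 0.5575
R = 1 / (1 − 0.5575) = 2.260
Css,max = 48.0 × 2.260 = 108.5 µg/mL
Css,min = Css,max × e^(−kτ) = 108.5 × 0.5575 ≈ 60.5 µg/mL

60.5 µg/mL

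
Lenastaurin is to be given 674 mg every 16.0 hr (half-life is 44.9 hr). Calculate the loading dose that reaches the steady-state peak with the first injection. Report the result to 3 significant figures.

3080 mg

k = ln 2 / 44.9 = 0.01544 hr⁻¹
Accumulation ratio R = 1 / (1 − e^(−kτ)) = 1 / (1 − e^(−0.01544×16.0)) = 1 / (1 − 0.7811) = 4.569
Loading dose = maintenance dose × R = 674 × 4.569 ≈ 3080 mg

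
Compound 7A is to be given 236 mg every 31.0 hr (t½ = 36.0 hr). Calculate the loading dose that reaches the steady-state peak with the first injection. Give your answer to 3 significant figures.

k = ln 2 / 36.0 = 0.01925 hr⁻¹
Accumulation ratio R = 1 / (1 − e^(−kτ)) = 1 / (1 − e^(−0.01925×31.0)) = 1 / (1 − 0.5505) = 2.225
Loading dose = maintenance dose × R = 236 × 2.225 ≈ 525 mg

525 mg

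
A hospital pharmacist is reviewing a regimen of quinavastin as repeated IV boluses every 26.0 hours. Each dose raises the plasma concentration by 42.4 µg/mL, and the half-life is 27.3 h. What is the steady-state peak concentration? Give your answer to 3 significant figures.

87.7 µg/mL

k = ln 2 / 27.3 = 0.02539 h⁻¹
Fraction remaining after one interval: e^(−kτ) = e^(−0.02539 × 26.0) = 0.5168
R = 1 / (1 − 0.5168) = 2.069
Css,max = 42.4 × 2.069 ≈ 87.7 µg/mL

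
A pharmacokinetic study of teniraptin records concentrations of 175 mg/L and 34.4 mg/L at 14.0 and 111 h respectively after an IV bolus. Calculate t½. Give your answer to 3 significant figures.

k = ln(C₁/C₂) / (t₂ − t₁) = ln(175/34.4) / (111 − 14.0)
  = 1.627 / 97.00 = 0.01677 h⁻¹
t½ = ln 2 / k = ln 2 / 0.01677 ≈ 41.3 hours

41.3 hours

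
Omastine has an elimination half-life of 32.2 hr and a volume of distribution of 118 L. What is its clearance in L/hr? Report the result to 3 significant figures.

k = ln 2 / t½ = ln 2 / 32.2 = 0.02153 hr⁻¹
CL = k · V = 0.02153 × 118 ≈ 2.54 L/hr

2.54 L/hr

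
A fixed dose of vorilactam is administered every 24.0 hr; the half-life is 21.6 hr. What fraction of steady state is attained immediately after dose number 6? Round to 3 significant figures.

k = ln 2 / 21.6 = 0.03209 hr⁻¹
f_n = 1 − e^(−nkτ) = 1 − e^(−6 × 0.03209 × 24.0) = 1 − e^(−4.621) = 1 − 0.009843 ≈ 0.990

0.990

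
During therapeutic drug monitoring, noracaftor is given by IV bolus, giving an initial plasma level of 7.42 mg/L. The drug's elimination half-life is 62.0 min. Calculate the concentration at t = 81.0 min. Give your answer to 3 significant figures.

k = ln 2 / 62.0 = 0.01118 min⁻¹
81.0 min is 1.306 half-lives, so C = 7.42 × (1/2)^1.306 = 7.42 × 0.4043 ≈ 3.00 mg/L

3.00 mg/L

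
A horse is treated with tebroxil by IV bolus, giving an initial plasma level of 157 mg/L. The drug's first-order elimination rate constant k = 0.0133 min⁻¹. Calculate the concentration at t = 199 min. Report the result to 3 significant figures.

11.1 mg/L

C(t) = C₀ e^(−kt) = 157 × e^(−0.01330 × 199) = 157 × e^(−2.647) = 157 × 0.07088 ≈ 11.1 mg/L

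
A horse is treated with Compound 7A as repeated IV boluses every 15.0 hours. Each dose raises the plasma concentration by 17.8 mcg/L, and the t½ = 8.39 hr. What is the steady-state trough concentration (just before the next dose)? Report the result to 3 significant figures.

k = ln 2 / 8.39 = 0.08262 hr⁻¹
Fraction remaining after one interval: e^(−kτ) = e^(−0.08262 × 15.0) = 0.2896
R = 1 / (1 − 0.2896) = 1.408
Css,max = 17.8 × 1.408 = 25.06 mcg/L
Css,min = Css,max × e^(−kτ) = 25.06 × 0.2896 ≈ 7.26 mcg/L

7.26 mcg/L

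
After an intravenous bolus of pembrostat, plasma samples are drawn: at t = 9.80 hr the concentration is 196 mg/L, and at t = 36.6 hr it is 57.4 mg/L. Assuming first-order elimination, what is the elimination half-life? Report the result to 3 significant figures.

15.1 hours

k = ln(C₁/C₂) / (t₂ − t₁) = ln(196/57.4) / (36.6 − 9.80)
  = 1.228 / 26.80 = 0.04582 hr⁻¹
t½ = ln 2 / k = ln 2 / 0.04582 ≈ 15.1 hours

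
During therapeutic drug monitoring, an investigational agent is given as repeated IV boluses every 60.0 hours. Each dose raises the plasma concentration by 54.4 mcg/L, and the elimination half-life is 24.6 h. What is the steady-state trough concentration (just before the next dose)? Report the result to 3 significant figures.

12.3 mcg/L

k = ln 2 / 24.6 = 0.02818 h⁻¹
Fraction remaining after one interval: e^(−kτ) = e^(−0.02818 × 60.0) = 0.1844
R = 1 / (1 − 0.1844) = 1.226
Css,max = 54.4 × 1.226 = 66.70 mcg/L
Css,min = Css,max × e^(−kτ) = 66.70 × 0.1844 ≈ 12.3 mcg/L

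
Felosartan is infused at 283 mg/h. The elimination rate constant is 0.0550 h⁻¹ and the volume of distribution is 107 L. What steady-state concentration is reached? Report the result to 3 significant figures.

CL = k · V = 0.0550 × 107 = 5.885 L/h
Css = rate / CL = 283 / 5.885 ≈ 48.1 mg/L

48.1 mg/L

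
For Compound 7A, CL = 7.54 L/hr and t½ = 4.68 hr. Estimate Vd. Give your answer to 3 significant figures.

k = ln 2 / t½ = ln 2 / 4.68 = 0.1481 hr⁻¹
V = CL / k = 7.54 / 0.1481 ≈ 50.9 L

50.9 L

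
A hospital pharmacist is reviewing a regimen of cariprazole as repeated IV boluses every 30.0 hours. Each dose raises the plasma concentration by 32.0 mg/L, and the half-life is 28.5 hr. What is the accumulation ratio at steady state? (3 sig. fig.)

1.93

k = ln 2 / 28.5 = 0.02432 hr⁻¹
Fraction remaining after one interval: e^(−kτ) = e^(−0.02432 × 30.0) = 0.4821
R = 1 / (1 − 0.4821) = 1 / 0.5179 ≈ 1.93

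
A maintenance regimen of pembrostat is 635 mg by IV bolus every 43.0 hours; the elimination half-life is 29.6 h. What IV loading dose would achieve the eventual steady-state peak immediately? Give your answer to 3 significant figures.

1000 mg

k = ln 2 / 29.6 = 0.02342 h⁻¹
Accumulation ratio R = 1 / (1 − e^(−kτ)) = 1 / (1 − e^(−0.02342×43.0)) = 1 / (1 − 0.3653) = 1.576
Loading dose = maintenance dose × R = 635 × 1.576 ≈ 1000 mg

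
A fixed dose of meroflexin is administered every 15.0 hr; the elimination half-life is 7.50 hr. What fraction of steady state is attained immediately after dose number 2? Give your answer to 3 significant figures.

k = ln 2 / 7.50 = 0.09242 hr⁻¹
f_n = 1 − e^(−nkτ) = 1 − e^(−2 × 0.09242 × 15.0) = 1 − e^(−2.773) = 1 − 0.06250 ≈ 0.938

0.938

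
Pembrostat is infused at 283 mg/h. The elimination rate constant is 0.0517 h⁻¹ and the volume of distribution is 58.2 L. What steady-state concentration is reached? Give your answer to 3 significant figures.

CL = k · V = 0.0517 × 58.2 = 3.009 L/h
Css = rate / CL = 283 / 3.009 ≈ 94.1 µg/mL

94.1 µg/mL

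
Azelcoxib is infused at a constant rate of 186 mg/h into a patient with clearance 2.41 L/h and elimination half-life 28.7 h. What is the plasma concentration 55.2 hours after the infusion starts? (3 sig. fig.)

Css = rate / CL = 186 / 2.41 = 77.18 µg/mL
k = ln 2 / 28.7 = 0.02415 h⁻¹
C(t) = Css (1 − e^(−kt)) = 77.18 × (1 − e^(−1.333)) = 77.18 × 0.7364 ≈ 56.8 µg/mL

56.8 µg/mL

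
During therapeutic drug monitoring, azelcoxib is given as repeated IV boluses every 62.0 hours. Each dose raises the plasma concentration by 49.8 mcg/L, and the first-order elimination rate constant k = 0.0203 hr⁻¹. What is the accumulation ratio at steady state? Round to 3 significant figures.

1.40

Fraction remaining after one interval: e^(−kτ) = e^(−0.02030 × 62.0) = 0.2841
R = 1 / (1 − 0.2841) = 1 / 0.7159 ≈ 1.40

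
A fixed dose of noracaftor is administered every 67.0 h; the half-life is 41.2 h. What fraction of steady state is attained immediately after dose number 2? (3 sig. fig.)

0.895

k = ln 2 / 41.2 = 0.01682 h⁻¹
f_n = 1 − e^(−nkτ) = 1 − e^(−2 × 0.01682 × 67.0) = 1 − e^(−2.254) = 1 − 0.1049 ≈ 0.895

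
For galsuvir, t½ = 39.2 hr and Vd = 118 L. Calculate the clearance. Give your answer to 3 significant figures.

2.09 L/hr

k = ln 2 / t½ = ln 2 / 39.2 = 0.01768 hr⁻¹
CL = k · V = 0.01768 × 118 ≈ 2.09 L/hr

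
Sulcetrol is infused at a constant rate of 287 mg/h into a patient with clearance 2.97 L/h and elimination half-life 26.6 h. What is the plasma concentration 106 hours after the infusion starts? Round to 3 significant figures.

Css = rate / CL = 287 / 2.97 = 96.63 mg/L
k = ln 2 / 26.6 = 0.02606 h⁻¹
C(t) = Css (1 − e^(−kt)) = 96.63 × (1 − e^(−2.762)) = 96.63 × 0.9368 ≈ 90.5 mg/L

90.5 mg/L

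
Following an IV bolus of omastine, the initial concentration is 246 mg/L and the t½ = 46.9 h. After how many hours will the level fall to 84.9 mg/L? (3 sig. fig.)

72.0 hours

k = ln 2 / 46.9 = 0.01478 h⁻¹
C(t) = C₀ e^(−kt)  ⇒  t = ln(C₀/C) / k
t = ln(246/84.9) / 0.01478 = 1.064 / 0.01478 ≈ 72.0 hours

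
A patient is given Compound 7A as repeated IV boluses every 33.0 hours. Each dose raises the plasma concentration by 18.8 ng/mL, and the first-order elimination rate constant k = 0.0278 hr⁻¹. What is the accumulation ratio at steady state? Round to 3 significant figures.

1.67

Fraction remaining after one interval: e^(−kτ) = e^(−0.02780 × 33.0) = 0.3996
R = 1 / (1 − 0.3996) = 1 / 0.6004 ≈ 1.67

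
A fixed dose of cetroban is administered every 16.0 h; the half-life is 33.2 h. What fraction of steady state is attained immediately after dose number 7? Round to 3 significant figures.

k = ln 2 / 33.2 = 0.02088 h⁻¹
f_n = 1 − e^(−nkτ) = 1 − e^(−7 × 0.02088 × 16.0) = 1 − e^(−2.338) = 1 − 0.09649 ≈ 0.904

0.904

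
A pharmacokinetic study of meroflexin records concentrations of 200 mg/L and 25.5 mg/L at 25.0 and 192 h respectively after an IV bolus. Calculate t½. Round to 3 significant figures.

56.2 hours

k = ln(C₁/C₂) / (t₂ − t₁) = ln(200/25.5) / (192 − 25.0)
  = 2.060 / 167.0 = 0.01233 h⁻¹
t½ = ln 2 / k = ln 2 / 0.01233 ≈ 56.2 hours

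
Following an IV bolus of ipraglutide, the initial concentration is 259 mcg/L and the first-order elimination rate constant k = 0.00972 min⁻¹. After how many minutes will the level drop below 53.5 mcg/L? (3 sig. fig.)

162 minutes

C(t) = C₀ e^(−kt)  ⇒  t = ln(C₀/C) / k
t = ln(259/53.5) / 0.009720 = 1.577 / 0.009720 ≈ 162 minutes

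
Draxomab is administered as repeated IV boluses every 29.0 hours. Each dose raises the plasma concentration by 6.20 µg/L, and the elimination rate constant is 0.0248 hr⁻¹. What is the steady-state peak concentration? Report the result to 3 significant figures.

Fraction remaining after one interval: e^(−kτ) = e^(−0.02480 × 29.0) = 0.4871
R = 1 / (1 − 0.4871) = 1.950
Css,max = 6.20 × 1.950 ≈ 12.1 µg/L

12.1 µg/L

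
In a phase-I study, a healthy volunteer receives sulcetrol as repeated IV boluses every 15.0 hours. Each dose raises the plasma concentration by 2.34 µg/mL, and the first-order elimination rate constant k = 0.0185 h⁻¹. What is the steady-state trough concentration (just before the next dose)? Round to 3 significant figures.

7.32 µg/mL

Fraction remaining after one interval: e^(−kτ) = e^(−0.01850 × 15.0) = 0.7577
R = 1 / (1 − 0.7577) = 4.127
Css,max = 2.34 × 4.127 = 9.656 µg/mL
Css,min = Css,max × e^(−kτ) = 9.656 × 0.7577 ≈ 7.32 µg/mL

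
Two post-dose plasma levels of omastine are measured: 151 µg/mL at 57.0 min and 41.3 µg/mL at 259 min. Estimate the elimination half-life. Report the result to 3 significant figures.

108 minutes

k = ln(C₁/C₂) / (t₂ − t₁) = ln(151/41.3) / (259 − 57.0)
  = 1.296 / 202.0 = 0.006418 min⁻¹
t½ = ln 2 / k = ln 2 / 0.006418 ≈ 108 minutes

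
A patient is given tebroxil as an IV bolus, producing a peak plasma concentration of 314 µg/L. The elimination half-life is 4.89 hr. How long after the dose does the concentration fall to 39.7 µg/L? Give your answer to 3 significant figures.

14.6 hours

k = ln 2 / 4.89 = 0.1417 hr⁻¹
C(t) = C₀ e^(−kt)  ⇒  t = ln(C₀/C) / k
t = ln(314/39.7) / 0.1417 = 2.068 / 0.1417 ≈ 14.6 hours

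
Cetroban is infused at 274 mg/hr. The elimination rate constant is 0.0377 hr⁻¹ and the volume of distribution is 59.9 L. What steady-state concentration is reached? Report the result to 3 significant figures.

121 mg/L

CL = k · V = 0.0377 × 59.9 = 2.258 L/hr
Css = rate / CL = 274 / 2.258 ≈ 121 mg/L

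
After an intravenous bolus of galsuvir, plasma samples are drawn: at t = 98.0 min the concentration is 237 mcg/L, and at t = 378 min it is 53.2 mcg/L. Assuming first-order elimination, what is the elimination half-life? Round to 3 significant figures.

k = ln(C₁/C₂) / (t₂ − t₁) = ln(237/53.2) / (378 − 98.0)
  = 1.494 / 280.0 = 0.005336 min⁻¹
t½ = ln 2 / k = ln 2 / 0.005336 ≈ 130 minutes

130 minutes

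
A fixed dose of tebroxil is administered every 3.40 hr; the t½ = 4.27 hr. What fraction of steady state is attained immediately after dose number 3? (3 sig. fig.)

0.809

k = ln 2 / 4.27 = 0.1623 hr⁻¹
f_n = 1 − e^(−nkτ) = 1 − e^(−3 × 0.1623 × 3.40) = 1 − e^(−1.656) = 1 − 0.1909 ≈ 0.809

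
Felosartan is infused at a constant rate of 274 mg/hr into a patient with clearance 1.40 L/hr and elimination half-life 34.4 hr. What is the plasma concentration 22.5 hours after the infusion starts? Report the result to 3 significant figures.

71.3 µg/mL

Css = rate / CL = 274 / 1.40 = 195.7 µg/mL
k = ln 2 / 34.4 = 0.02015 hr⁻¹
C(t) = Css (1 − e^(−kt)) = 195.7 × (1 − e^(−0.4534)) = 195.7 × 0.3645 ≈ 71.3 µg/mL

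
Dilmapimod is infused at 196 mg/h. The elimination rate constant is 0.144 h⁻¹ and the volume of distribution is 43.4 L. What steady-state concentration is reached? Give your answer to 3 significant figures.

31.4 µg/mL

CL = k · V = 0.144 × 43.4 = 6.250 L/h
Css = rate / CL = 196 / 6.250 ≈ 31.4 µg/mL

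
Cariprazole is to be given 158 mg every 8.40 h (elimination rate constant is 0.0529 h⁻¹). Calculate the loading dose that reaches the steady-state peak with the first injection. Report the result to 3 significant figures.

Accumulation ratio R = 1 / (1 − e^(−kτ)) = 1 / (1 − e^(−0.05290×8.40)) = 1 / (1 − 0.6412) = 2.787
Loading dose = maintenance dose × R = 158 × 2.787 ≈ 440 mg

440 mg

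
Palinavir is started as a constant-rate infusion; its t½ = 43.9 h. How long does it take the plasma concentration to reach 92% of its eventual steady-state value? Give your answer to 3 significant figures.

k = ln 2 / 43.9 = 0.01579 h⁻¹
f = 1 − e^(−kt)  ⇒  t = −ln(1 − f) / k
t = −ln(1 − 0.92) / 0.01579 = 2.526 / 0.01579 ≈ 160 hours

160 hours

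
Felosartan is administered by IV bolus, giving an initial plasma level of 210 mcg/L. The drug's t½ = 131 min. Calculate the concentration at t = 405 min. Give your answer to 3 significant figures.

k = ln 2 / 131 = 0.005291 min⁻¹
405 min is 3.092 half-lives, so C = 210 × (1/2)^3.092 = 210 × 0.1173 ≈ 24.6 mcg/L

24.6 mcg/L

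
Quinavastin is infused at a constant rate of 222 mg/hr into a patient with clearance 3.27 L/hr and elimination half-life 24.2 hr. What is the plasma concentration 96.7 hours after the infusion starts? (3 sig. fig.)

63.6 mg/L

Css = rate / CL = 222 / 3.27 = 67.89 mg/L
k = ln 2 / 24.2 = 0.02864 hr⁻¹
C(t) = Css (1 − e^(−kt)) = 67.89 × (1 − e^(−2.770)) = 67.89 × 0.9373 ≈ 63.6 mg/L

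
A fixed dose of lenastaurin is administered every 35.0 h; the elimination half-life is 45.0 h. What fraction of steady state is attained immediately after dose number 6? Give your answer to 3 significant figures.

0.961

k = ln 2 / 45.0 = 0.01540 h⁻¹
f_n = 1 − e^(−nkτ) = 1 − e^(−6 × 0.01540 × 35.0) = 1 − e^(−3.235) = 1 − 0.03937 ≈ 0.961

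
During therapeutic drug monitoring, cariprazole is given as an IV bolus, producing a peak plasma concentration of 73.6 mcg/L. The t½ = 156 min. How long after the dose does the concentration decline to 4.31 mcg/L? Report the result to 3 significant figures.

639 minutes

k = ln 2 / 156 = 0.004443 min⁻¹
C(t) = C₀ e^(−kt)  ⇒  t = ln(C₀/C) / k
t = ln(73.6/4.31) / 0.004443 = 2.838 / 0.004443 ≈ 639 minutes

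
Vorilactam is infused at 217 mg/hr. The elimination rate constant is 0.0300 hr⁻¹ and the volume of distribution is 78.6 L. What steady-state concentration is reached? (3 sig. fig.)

CL = k · V = 0.0300 × 78.6 = 2.358 L/hr
Css = rate / CL = 217 / 2.358 ≈ 92.0 µg/mL

92.0 µg/mL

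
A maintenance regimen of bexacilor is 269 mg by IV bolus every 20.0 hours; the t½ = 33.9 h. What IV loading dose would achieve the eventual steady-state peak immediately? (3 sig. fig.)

k = ln 2 / 33.9 = 0.02045 h⁻¹
Accumulation ratio R = 1 / (1 − e^(−kτ)) = 1 / (1 − e^(−0.02045×20.0)) = 1 / (1 − 0.6644) = 2.979
Loading dose = maintenance dose × R = 269 × 2.979 ≈ 801 mg

801 mg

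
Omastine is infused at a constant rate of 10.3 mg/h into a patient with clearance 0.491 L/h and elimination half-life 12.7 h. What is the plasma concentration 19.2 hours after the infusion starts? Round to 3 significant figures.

13.6 µg/mL

Css = rate / CL = 10.3 / 0.491 = 20.98 µg/mL
k = ln 2 / 12.7 = 0.05458 h⁻¹
C(t) = Css (1 − e^(−kt)) = 20.98 × (1 − e^(−1.048)) = 20.98 × 0.6493 ≈ 13.6 µg/mL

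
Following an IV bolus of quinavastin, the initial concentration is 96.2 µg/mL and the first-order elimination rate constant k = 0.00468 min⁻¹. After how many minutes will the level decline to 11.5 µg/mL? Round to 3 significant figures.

C(t) = C₀ e^(−kt)  ⇒  t = ln(C₀/C) / k
t = ln(96.2/11.5) / 0.004680 = 2.124 / 0.004680 ≈ 454 minutes

454 minutes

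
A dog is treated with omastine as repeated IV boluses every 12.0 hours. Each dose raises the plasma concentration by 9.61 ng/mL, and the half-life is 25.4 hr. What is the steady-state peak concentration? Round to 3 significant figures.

34.4 ng/mL

k = ln 2 / 25.4 = 0.02729 hr⁻¹
Fraction remaining after one interval: e^(−kτ) = e^(−0.02729 × 12.0) = 0.7207
R = 1 / (1 − 0.7207) = 3.581
Css,max = 9.61 × 3.581 ≈ 34.4 ng/mL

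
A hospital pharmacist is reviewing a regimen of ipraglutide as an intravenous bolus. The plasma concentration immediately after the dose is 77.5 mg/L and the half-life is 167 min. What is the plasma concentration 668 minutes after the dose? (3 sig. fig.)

k = ln 2 / 167 = 0.004151 min⁻¹
C(t) = C₀ e^(−kt) = 77.5 × e^(−0.004151 × 668) = 77.5 × e^(−2.773) = 77.5 × 0.06250 ≈ 4.84 mg/L

4.84 mg/L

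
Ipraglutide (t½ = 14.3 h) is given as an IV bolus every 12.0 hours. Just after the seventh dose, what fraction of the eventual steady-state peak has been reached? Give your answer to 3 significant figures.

k = ln 2 / 14.3 = 0.04847 h⁻¹
f_n = 1 − e^(−nkτ) = 1 − e^(−7 × 0.04847 × 12.0) = 1 − e^(−4.072) = 1 − 0.01705 ≈ 0.983

0.983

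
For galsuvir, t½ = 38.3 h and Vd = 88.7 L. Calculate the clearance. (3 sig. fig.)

k = ln 2 / t½ = ln 2 / 38.3 = 0.01810 h⁻¹
CL = k · V = 0.01810 × 88.7 ≈ 1.61 L/h

1.61 L/h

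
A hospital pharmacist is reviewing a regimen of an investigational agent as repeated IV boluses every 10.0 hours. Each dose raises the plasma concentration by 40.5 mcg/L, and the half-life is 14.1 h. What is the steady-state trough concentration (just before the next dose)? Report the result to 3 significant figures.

k = ln 2 / 14.1 = 0.04916 h⁻¹
Fraction remaining after one interval: e^(−kτ) = e^(−0.04916 × 10.0) = 0.6117
R = 1 / (1 − 0.6117) = 2.575
Css,max = 40.5 × 2.575 = 104.3 mcg/L
Css,min = Css,max × e^(−kτ) = 104.3 × 0.6117 ≈ 63.8 mcg/L

63.8 mcg/L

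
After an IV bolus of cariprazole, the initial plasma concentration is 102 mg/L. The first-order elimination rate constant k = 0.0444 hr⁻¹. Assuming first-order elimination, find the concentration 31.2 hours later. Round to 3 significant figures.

25.5 mg/L

C(t) = C₀ e^(−kt) = 102 × e^(−0.04440 × 31.2) = 102 × e^(−1.385) = 102 × 0.2503 ≈ 25.5 mg/L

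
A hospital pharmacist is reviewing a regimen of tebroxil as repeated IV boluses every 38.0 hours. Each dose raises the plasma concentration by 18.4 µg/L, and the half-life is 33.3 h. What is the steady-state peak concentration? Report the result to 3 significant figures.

k = ln 2 / 33.3 = 0.02082 h⁻¹
Fraction remaining after one interval: e^(−kτ) = e^(−0.02082 × 38.0) = 0.4534
R = 1 / (1 − 0.4534) = 1.829
Css,max = 18.4 × 1.829 ≈ 33.7 µg/L

33.7 µg/L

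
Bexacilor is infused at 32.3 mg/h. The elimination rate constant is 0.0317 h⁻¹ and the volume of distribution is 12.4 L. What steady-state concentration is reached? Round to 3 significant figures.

82.2 mg/L

CL = k · V = 0.0317 × 12.4 = 0.3931 L/h
Css = rate / CL = 32.3 / 0.3931 ≈ 82.2 mg/L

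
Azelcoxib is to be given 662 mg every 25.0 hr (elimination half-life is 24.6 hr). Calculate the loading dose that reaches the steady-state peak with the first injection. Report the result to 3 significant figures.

k = ln 2 / 24.6 = 0.02818 hr⁻¹
Accumulation ratio R = 1 / (1 − e^(−kτ)) = 1 / (1 − e^(−0.02818×25.0)) = 1 / (1 − 0.4944) = 1.978
Loading dose = maintenance dose × R = 662 × 1.978 ≈ 1310 mg

1310 mg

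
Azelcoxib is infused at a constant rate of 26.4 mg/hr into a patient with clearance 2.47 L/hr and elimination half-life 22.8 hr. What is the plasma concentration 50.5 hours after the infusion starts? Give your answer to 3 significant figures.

Css = rate / CL = 26.4 / 2.47 = 10.69 mg/L
k = ln 2 / 22.8 = 0.03040 hr⁻¹
C(t) = Css (1 − e^(−kt)) = 10.69 × (1 − e^(−1.535)) = 10.69 × 0.7846 ≈ 8.39 mg/L

8.39 mg/L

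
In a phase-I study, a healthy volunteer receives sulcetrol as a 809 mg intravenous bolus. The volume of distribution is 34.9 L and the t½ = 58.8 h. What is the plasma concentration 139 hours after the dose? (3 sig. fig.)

4.50 mg/L

C₀ = dose / V = 809 / 34.9 = 23.18 mg/L
k = ln 2 / 58.8 = 0.01179 h⁻¹
C(t) = C₀ e^(−kt) = 23.18 × e^(−0.01179 × 139) = 23.18 × e^(−1.639) = 23.18 × 0.1943 ≈ 4.50 mg/L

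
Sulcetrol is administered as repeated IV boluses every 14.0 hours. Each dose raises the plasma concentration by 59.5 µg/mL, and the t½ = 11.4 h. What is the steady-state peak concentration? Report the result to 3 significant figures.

104 µg/mL

k = ln 2 / 11.4 = 0.06080 h⁻¹
Fraction remaining after one interval: e^(−kτ) = e^(−0.06080 × 14.0) = 0.4269
R = 1 / (1 − 0.4269) = 1.745
Css,max = 59.5 × 1.745 ≈ 104 µg/mL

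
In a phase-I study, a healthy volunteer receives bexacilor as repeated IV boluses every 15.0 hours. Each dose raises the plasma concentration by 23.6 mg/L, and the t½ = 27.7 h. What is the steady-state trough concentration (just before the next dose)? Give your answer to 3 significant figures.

51.8 mg/L

k = ln 2 / 27.7 = 0.02502 h⁻¹
Fraction remaining after one interval: e^(−kτ) = e^(−0.02502 × 15.0) = 0.6870
R = 1 / (1 − 0.6870) = 3.195
Css,max = 23.6 × 3.195 = 75.41 mg/L
Css,min = Css,max × e^(−kτ) = 75.41 × 0.6870 ≈ 51.8 mg/L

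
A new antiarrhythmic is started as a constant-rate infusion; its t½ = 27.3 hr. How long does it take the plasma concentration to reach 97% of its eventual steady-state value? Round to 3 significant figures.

k = ln 2 / 27.3 = 0.02539 hr⁻¹
f = 1 − e^(−kt)  ⇒  t = −ln(1 − f) / k
t = −ln(1 − 0.97) / 0.02539 = 3.507 / 0.02539 ≈ 138 hours

138 hours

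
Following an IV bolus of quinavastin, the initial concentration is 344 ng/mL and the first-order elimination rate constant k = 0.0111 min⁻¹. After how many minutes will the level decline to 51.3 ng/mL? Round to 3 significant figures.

C(t) = C₀ e^(−kt)  ⇒  t = ln(C₀/C) / k
t = ln(344/51.3) / 0.01110 = 1.903 / 0.01110 ≈ 171 minutes

171 minutes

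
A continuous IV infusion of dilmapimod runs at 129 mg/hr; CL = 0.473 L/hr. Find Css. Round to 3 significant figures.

273 µg/mL

Css = infusion rate / CL = 129 / 0.473 ≈ 273 µg/mL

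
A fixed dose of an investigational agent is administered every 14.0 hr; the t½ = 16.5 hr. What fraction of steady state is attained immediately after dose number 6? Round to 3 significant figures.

k = ln 2 / 16.5 = 0.04201 hr⁻¹
f_n = 1 − e^(−nkτ) = 1 − e^(−6 × 0.04201 × 14.0) = 1 − e^(−3.529) = 1 − 0.02934 ≈ 0.971

0.971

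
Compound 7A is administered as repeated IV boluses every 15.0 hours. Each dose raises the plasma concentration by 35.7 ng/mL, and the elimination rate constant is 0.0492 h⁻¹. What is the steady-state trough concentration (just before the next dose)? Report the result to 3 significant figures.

Fraction remaining after one interval: e^(−kτ) = e^(−0.04920 × 15.0) = 0.4781
R = 1 / (1 − 0.4781) = 1.916
Css,max = 35.7 × 1.916 = 68.40 ng/mL
Css,min = Css,max × e^(−kτ) = 68.40 × 0.4781 ≈ 32.7 ng/mL

32.7 ng/mL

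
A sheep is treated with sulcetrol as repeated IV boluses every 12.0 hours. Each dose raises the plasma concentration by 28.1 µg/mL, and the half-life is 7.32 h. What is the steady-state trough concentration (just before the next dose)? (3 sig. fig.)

13.3 µg/mL

k = ln 2 / 7.32 = 0.09469 h⁻¹
Fraction remaining after one interval: e^(−kτ) = e^(−0.09469 × 12.0) = 0.3210
R = 1 / (1 − 0.3210) = 1.473
Css,max = 28.1 × 1.473 = 41.38 µg/mL
Css,min = Css,max × e^(−kτ) = 41.38 × 0.3210 ≈ 13.3 µg/mL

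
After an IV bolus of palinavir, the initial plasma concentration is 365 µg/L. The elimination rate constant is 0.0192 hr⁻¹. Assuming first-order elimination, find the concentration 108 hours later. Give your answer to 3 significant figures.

45.9 µg/L

C(t) = C₀ e^(−kt) = 365 × e^(−0.01920 × 108) = 365 × e^(−2.074) = 365 × 0.1257 ≈ 45.9 µg/L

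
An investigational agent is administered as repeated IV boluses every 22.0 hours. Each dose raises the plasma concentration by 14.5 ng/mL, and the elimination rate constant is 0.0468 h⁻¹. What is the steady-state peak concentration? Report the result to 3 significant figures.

Fraction remaining after one interval: e^(−kτ) = e^(−0.04680 × 22.0) = 0.3571
R = 1 / (1 − 0.3571) = 1.556
Css,max = 14.5 × 1.556 ≈ 22.6 ng/mL

22.6 ng/mL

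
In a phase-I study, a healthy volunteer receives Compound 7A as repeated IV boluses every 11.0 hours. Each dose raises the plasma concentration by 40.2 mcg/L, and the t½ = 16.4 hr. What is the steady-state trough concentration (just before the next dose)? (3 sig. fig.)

67.9 mcg/L

k = ln 2 / 16.4 = 0.04227 hr⁻¹
Fraction remaining after one interval: e^(−kτ) = e^(−0.04227 × 11.0) = 0.6282
R = 1 / (1 − 0.6282) = 2.690
Css,max = 40.2 × 2.690 = 108.1 mcg/L
Css,min = Css,max × e^(−kτ) = 108.1 × 0.6282 ≈ 67.9 mcg/L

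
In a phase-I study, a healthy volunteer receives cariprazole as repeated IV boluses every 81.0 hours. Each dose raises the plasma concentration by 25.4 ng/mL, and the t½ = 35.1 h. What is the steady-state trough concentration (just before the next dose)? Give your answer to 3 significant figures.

k = ln 2 / 35.1 = 0.01975 h⁻¹
Fraction remaining after one interval: e^(−kτ) = e^(−0.01975 × 81.0) = 0.2020
R = 1 / (1 − 0.2020) = 1.253
Css,max = 25.4 × 1.253 = 31.83 ng/mL
Css,min = Css,max × e^(−kτ) = 31.83 × 0.2020 ≈ 6.43 ng/mL

6.43 ng/mL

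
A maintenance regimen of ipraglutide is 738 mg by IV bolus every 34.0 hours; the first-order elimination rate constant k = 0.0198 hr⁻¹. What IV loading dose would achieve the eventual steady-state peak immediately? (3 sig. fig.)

1510 mg

Accumulation ratio R = 1 / (1 − e^(−kτ)) = 1 / (1 − e^(−0.01980×34.0)) = 1 / (1 − 0.5101) = 2.041
Loading dose = maintenance dose × R = 738 × 2.041 ≈ 1510 mg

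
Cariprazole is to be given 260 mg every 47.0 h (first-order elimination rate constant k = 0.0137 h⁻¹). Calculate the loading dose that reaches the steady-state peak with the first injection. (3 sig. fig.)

548 mg

Accumulation ratio R = 1 / (1 − e^(−kτ)) = 1 / (1 − e^(−0.01370×47.0)) = 1 / (1 − 0.5252) = 2.106
Loading dose = maintenance dose × R = 260 × 2.106 ≈ 548 mg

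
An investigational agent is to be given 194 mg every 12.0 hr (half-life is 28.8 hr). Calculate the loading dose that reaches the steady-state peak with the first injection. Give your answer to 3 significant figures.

k = ln 2 / 28.8 = 0.02407 hr⁻¹
Accumulation ratio R = 1 / (1 − e^(−kτ)) = 1 / (1 − e^(−0.02407×12.0)) = 1 / (1 − 0.7492) = 3.987
Loading dose = maintenance dose × R = 194 × 3.987 ≈ 773 mg

773 mg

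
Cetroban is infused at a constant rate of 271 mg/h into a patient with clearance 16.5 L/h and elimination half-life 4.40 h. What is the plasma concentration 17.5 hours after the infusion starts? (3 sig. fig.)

Css = rate / CL = 271 / 16.5 = 16.42 mg/L
k = ln 2 / 4.40 = 0.1575 h⁻¹
C(t) = Css (1 − e^(−kt)) = 16.42 × (1 − e^(−2.757)) = 16.42 × 0.9365 ≈ 15.4 mg/L

15.4 mg/L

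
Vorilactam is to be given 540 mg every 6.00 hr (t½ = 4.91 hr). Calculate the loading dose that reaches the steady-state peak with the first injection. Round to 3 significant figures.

945 mg

k = ln 2 / 4.91 = 0.1412 hr⁻¹
Accumulation ratio R = 1 / (1 − e^(−kτ)) = 1 / (1 − e^(−0.1412×6.00)) = 1 / (1 − 0.4287) = 1.750
Loading dose = maintenance dose × R = 540 × 1.750 ≈ 945 mg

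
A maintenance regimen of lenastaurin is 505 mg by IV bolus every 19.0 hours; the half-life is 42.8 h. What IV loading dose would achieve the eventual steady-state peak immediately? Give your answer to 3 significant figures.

k = ln 2 / 42.8 = 0.01620 h⁻¹
Accumulation ratio R = 1 / (1 − e^(−kτ)) = 1 / (1 − e^(−0.01620×19.0)) = 1 / (1 − 0.7351) = 3.775
Loading dose = maintenance dose × R = 505 × 3.775 ≈ 1910 mg

1910 mg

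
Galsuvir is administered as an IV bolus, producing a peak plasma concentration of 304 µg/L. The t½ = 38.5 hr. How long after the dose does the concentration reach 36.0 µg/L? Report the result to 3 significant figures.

k = ln 2 / 38.5 = 0.01800 hr⁻¹
C(t) = C₀ e^(−kt)  ⇒  t = ln(C₀/C) / k
t = ln(304/36.0) / 0.01800 = 2.134 / 0.01800 ≈ 119 hours

119 hours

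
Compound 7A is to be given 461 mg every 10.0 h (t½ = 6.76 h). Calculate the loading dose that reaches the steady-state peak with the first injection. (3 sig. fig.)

719 mg

k = ln 2 / 6.76 = 0.1025 h⁻¹
Accumulation ratio R = 1 / (1 − e^(−kτ)) = 1 / (1 − e^(−0.1025×10.0)) = 1 / (1 − 0.3587) = 1.559
Loading dose = maintenance dose × R = 461 × 1.559 ≈ 719 mg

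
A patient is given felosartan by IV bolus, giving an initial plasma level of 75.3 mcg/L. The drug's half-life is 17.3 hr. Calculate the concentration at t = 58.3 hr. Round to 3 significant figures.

k = ln 2 / 17.3 = 0.04007 hr⁻¹
C(t) = C₀ e^(−kt) = 75.3 × e^(−0.04007 × 58.3) = 75.3 × e^(−2.336) = 75.3 × 0.09673 ≈ 7.28 mcg/L

7.28 mcg/L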